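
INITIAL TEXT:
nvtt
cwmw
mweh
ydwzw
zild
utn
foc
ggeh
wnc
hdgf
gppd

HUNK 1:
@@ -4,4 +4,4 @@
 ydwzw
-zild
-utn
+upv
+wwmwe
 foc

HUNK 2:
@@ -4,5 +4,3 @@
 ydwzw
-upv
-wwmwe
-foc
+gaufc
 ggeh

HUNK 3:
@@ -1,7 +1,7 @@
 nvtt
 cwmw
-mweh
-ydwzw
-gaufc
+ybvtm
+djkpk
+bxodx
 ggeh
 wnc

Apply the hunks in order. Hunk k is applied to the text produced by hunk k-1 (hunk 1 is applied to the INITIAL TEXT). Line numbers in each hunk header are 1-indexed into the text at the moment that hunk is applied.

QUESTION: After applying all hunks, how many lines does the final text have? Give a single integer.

Answer: 9

Derivation:
Hunk 1: at line 4 remove [zild,utn] add [upv,wwmwe] -> 11 lines: nvtt cwmw mweh ydwzw upv wwmwe foc ggeh wnc hdgf gppd
Hunk 2: at line 4 remove [upv,wwmwe,foc] add [gaufc] -> 9 lines: nvtt cwmw mweh ydwzw gaufc ggeh wnc hdgf gppd
Hunk 3: at line 1 remove [mweh,ydwzw,gaufc] add [ybvtm,djkpk,bxodx] -> 9 lines: nvtt cwmw ybvtm djkpk bxodx ggeh wnc hdgf gppd
Final line count: 9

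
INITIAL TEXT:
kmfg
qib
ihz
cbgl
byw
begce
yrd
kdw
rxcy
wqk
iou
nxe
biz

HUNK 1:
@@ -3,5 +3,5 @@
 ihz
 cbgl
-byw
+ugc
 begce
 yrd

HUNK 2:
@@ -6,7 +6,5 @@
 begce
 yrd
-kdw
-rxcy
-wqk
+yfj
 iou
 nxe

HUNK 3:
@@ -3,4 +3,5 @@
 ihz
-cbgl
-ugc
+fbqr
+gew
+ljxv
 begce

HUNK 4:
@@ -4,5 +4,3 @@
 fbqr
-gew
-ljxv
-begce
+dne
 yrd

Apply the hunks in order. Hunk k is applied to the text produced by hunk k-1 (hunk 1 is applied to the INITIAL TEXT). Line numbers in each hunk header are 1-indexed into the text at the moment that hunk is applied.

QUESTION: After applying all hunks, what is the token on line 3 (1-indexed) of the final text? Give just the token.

Hunk 1: at line 3 remove [byw] add [ugc] -> 13 lines: kmfg qib ihz cbgl ugc begce yrd kdw rxcy wqk iou nxe biz
Hunk 2: at line 6 remove [kdw,rxcy,wqk] add [yfj] -> 11 lines: kmfg qib ihz cbgl ugc begce yrd yfj iou nxe biz
Hunk 3: at line 3 remove [cbgl,ugc] add [fbqr,gew,ljxv] -> 12 lines: kmfg qib ihz fbqr gew ljxv begce yrd yfj iou nxe biz
Hunk 4: at line 4 remove [gew,ljxv,begce] add [dne] -> 10 lines: kmfg qib ihz fbqr dne yrd yfj iou nxe biz
Final line 3: ihz

Answer: ihz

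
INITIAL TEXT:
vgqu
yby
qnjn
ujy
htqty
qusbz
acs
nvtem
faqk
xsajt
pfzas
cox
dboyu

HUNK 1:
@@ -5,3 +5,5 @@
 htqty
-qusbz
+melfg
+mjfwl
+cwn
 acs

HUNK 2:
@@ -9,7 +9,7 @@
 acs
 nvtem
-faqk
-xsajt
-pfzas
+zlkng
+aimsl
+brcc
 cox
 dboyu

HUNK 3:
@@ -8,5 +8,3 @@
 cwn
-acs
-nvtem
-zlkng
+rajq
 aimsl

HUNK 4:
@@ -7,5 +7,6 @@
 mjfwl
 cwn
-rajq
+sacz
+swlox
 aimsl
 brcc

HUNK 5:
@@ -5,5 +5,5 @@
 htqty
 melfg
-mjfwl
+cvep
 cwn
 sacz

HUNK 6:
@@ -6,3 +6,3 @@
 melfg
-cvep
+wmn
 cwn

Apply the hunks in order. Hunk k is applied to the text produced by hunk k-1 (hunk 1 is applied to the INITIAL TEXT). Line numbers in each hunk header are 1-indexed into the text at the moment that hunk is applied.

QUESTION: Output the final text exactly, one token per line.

Hunk 1: at line 5 remove [qusbz] add [melfg,mjfwl,cwn] -> 15 lines: vgqu yby qnjn ujy htqty melfg mjfwl cwn acs nvtem faqk xsajt pfzas cox dboyu
Hunk 2: at line 9 remove [faqk,xsajt,pfzas] add [zlkng,aimsl,brcc] -> 15 lines: vgqu yby qnjn ujy htqty melfg mjfwl cwn acs nvtem zlkng aimsl brcc cox dboyu
Hunk 3: at line 8 remove [acs,nvtem,zlkng] add [rajq] -> 13 lines: vgqu yby qnjn ujy htqty melfg mjfwl cwn rajq aimsl brcc cox dboyu
Hunk 4: at line 7 remove [rajq] add [sacz,swlox] -> 14 lines: vgqu yby qnjn ujy htqty melfg mjfwl cwn sacz swlox aimsl brcc cox dboyu
Hunk 5: at line 5 remove [mjfwl] add [cvep] -> 14 lines: vgqu yby qnjn ujy htqty melfg cvep cwn sacz swlox aimsl brcc cox dboyu
Hunk 6: at line 6 remove [cvep] add [wmn] -> 14 lines: vgqu yby qnjn ujy htqty melfg wmn cwn sacz swlox aimsl brcc cox dboyu

Answer: vgqu
yby
qnjn
ujy
htqty
melfg
wmn
cwn
sacz
swlox
aimsl
brcc
cox
dboyu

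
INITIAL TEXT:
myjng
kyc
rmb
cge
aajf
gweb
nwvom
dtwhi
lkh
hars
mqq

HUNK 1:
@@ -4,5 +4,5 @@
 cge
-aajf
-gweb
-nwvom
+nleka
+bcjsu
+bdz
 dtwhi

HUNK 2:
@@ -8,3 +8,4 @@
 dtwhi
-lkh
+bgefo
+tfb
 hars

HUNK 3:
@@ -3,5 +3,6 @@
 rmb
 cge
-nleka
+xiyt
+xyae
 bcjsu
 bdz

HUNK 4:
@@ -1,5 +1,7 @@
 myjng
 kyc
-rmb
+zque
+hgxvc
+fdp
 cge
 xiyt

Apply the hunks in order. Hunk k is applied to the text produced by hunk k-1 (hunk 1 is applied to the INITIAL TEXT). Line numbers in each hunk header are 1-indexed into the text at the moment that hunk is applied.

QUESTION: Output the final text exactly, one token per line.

Hunk 1: at line 4 remove [aajf,gweb,nwvom] add [nleka,bcjsu,bdz] -> 11 lines: myjng kyc rmb cge nleka bcjsu bdz dtwhi lkh hars mqq
Hunk 2: at line 8 remove [lkh] add [bgefo,tfb] -> 12 lines: myjng kyc rmb cge nleka bcjsu bdz dtwhi bgefo tfb hars mqq
Hunk 3: at line 3 remove [nleka] add [xiyt,xyae] -> 13 lines: myjng kyc rmb cge xiyt xyae bcjsu bdz dtwhi bgefo tfb hars mqq
Hunk 4: at line 1 remove [rmb] add [zque,hgxvc,fdp] -> 15 lines: myjng kyc zque hgxvc fdp cge xiyt xyae bcjsu bdz dtwhi bgefo tfb hars mqq

Answer: myjng
kyc
zque
hgxvc
fdp
cge
xiyt
xyae
bcjsu
bdz
dtwhi
bgefo
tfb
hars
mqq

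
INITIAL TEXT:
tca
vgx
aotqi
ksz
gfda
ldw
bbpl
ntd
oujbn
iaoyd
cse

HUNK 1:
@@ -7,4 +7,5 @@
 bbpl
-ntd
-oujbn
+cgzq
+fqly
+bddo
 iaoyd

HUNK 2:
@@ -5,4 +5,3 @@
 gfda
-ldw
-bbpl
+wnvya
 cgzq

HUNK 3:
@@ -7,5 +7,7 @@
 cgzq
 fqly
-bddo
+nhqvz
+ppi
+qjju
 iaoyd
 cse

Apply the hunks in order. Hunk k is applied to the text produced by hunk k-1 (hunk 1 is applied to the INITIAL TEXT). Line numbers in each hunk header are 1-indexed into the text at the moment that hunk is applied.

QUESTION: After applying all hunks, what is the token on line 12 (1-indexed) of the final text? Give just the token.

Hunk 1: at line 7 remove [ntd,oujbn] add [cgzq,fqly,bddo] -> 12 lines: tca vgx aotqi ksz gfda ldw bbpl cgzq fqly bddo iaoyd cse
Hunk 2: at line 5 remove [ldw,bbpl] add [wnvya] -> 11 lines: tca vgx aotqi ksz gfda wnvya cgzq fqly bddo iaoyd cse
Hunk 3: at line 7 remove [bddo] add [nhqvz,ppi,qjju] -> 13 lines: tca vgx aotqi ksz gfda wnvya cgzq fqly nhqvz ppi qjju iaoyd cse
Final line 12: iaoyd

Answer: iaoyd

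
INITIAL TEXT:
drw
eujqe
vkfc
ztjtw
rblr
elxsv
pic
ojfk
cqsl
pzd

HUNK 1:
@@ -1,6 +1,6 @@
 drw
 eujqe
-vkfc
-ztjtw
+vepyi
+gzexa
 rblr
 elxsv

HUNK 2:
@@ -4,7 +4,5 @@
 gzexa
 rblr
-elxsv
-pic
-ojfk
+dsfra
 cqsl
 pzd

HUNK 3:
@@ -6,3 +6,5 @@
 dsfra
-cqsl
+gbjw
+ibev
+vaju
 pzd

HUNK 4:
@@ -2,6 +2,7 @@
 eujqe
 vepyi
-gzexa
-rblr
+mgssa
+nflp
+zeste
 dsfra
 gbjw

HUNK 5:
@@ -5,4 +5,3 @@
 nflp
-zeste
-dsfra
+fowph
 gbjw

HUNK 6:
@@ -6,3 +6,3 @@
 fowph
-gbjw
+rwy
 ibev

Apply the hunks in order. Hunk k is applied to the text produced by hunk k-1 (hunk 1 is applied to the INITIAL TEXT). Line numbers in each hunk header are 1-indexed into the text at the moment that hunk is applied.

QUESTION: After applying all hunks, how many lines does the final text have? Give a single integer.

Hunk 1: at line 1 remove [vkfc,ztjtw] add [vepyi,gzexa] -> 10 lines: drw eujqe vepyi gzexa rblr elxsv pic ojfk cqsl pzd
Hunk 2: at line 4 remove [elxsv,pic,ojfk] add [dsfra] -> 8 lines: drw eujqe vepyi gzexa rblr dsfra cqsl pzd
Hunk 3: at line 6 remove [cqsl] add [gbjw,ibev,vaju] -> 10 lines: drw eujqe vepyi gzexa rblr dsfra gbjw ibev vaju pzd
Hunk 4: at line 2 remove [gzexa,rblr] add [mgssa,nflp,zeste] -> 11 lines: drw eujqe vepyi mgssa nflp zeste dsfra gbjw ibev vaju pzd
Hunk 5: at line 5 remove [zeste,dsfra] add [fowph] -> 10 lines: drw eujqe vepyi mgssa nflp fowph gbjw ibev vaju pzd
Hunk 6: at line 6 remove [gbjw] add [rwy] -> 10 lines: drw eujqe vepyi mgssa nflp fowph rwy ibev vaju pzd
Final line count: 10

Answer: 10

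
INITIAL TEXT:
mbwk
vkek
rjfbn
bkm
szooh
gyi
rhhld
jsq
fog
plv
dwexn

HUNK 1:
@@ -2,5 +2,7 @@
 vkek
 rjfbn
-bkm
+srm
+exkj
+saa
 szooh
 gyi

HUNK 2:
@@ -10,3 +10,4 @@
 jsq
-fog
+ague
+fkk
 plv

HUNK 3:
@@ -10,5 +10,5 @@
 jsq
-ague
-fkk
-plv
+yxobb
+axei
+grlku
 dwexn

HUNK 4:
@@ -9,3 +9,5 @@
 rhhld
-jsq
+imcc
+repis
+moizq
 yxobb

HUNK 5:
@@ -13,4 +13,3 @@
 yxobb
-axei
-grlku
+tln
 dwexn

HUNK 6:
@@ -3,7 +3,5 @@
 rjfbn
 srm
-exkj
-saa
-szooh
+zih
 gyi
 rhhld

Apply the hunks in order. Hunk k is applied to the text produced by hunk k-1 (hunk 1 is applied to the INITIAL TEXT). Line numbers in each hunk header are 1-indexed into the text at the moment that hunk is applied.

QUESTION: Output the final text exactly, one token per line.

Hunk 1: at line 2 remove [bkm] add [srm,exkj,saa] -> 13 lines: mbwk vkek rjfbn srm exkj saa szooh gyi rhhld jsq fog plv dwexn
Hunk 2: at line 10 remove [fog] add [ague,fkk] -> 14 lines: mbwk vkek rjfbn srm exkj saa szooh gyi rhhld jsq ague fkk plv dwexn
Hunk 3: at line 10 remove [ague,fkk,plv] add [yxobb,axei,grlku] -> 14 lines: mbwk vkek rjfbn srm exkj saa szooh gyi rhhld jsq yxobb axei grlku dwexn
Hunk 4: at line 9 remove [jsq] add [imcc,repis,moizq] -> 16 lines: mbwk vkek rjfbn srm exkj saa szooh gyi rhhld imcc repis moizq yxobb axei grlku dwexn
Hunk 5: at line 13 remove [axei,grlku] add [tln] -> 15 lines: mbwk vkek rjfbn srm exkj saa szooh gyi rhhld imcc repis moizq yxobb tln dwexn
Hunk 6: at line 3 remove [exkj,saa,szooh] add [zih] -> 13 lines: mbwk vkek rjfbn srm zih gyi rhhld imcc repis moizq yxobb tln dwexn

Answer: mbwk
vkek
rjfbn
srm
zih
gyi
rhhld
imcc
repis
moizq
yxobb
tln
dwexn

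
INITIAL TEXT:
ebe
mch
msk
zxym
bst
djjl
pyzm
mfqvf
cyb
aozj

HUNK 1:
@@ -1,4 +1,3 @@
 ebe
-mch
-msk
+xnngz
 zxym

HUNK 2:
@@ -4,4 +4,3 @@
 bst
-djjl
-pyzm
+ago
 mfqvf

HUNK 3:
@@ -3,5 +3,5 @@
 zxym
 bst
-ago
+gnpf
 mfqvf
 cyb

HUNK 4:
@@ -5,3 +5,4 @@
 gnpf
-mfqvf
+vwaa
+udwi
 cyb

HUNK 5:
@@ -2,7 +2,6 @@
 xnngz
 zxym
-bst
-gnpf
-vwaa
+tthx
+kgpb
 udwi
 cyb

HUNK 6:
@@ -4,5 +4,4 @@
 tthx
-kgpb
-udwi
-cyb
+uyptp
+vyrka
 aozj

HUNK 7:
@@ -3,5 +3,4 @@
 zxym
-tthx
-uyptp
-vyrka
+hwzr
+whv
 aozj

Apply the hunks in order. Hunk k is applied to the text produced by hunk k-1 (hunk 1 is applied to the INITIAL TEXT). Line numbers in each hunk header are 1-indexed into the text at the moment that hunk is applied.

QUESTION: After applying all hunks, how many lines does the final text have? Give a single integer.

Answer: 6

Derivation:
Hunk 1: at line 1 remove [mch,msk] add [xnngz] -> 9 lines: ebe xnngz zxym bst djjl pyzm mfqvf cyb aozj
Hunk 2: at line 4 remove [djjl,pyzm] add [ago] -> 8 lines: ebe xnngz zxym bst ago mfqvf cyb aozj
Hunk 3: at line 3 remove [ago] add [gnpf] -> 8 lines: ebe xnngz zxym bst gnpf mfqvf cyb aozj
Hunk 4: at line 5 remove [mfqvf] add [vwaa,udwi] -> 9 lines: ebe xnngz zxym bst gnpf vwaa udwi cyb aozj
Hunk 5: at line 2 remove [bst,gnpf,vwaa] add [tthx,kgpb] -> 8 lines: ebe xnngz zxym tthx kgpb udwi cyb aozj
Hunk 6: at line 4 remove [kgpb,udwi,cyb] add [uyptp,vyrka] -> 7 lines: ebe xnngz zxym tthx uyptp vyrka aozj
Hunk 7: at line 3 remove [tthx,uyptp,vyrka] add [hwzr,whv] -> 6 lines: ebe xnngz zxym hwzr whv aozj
Final line count: 6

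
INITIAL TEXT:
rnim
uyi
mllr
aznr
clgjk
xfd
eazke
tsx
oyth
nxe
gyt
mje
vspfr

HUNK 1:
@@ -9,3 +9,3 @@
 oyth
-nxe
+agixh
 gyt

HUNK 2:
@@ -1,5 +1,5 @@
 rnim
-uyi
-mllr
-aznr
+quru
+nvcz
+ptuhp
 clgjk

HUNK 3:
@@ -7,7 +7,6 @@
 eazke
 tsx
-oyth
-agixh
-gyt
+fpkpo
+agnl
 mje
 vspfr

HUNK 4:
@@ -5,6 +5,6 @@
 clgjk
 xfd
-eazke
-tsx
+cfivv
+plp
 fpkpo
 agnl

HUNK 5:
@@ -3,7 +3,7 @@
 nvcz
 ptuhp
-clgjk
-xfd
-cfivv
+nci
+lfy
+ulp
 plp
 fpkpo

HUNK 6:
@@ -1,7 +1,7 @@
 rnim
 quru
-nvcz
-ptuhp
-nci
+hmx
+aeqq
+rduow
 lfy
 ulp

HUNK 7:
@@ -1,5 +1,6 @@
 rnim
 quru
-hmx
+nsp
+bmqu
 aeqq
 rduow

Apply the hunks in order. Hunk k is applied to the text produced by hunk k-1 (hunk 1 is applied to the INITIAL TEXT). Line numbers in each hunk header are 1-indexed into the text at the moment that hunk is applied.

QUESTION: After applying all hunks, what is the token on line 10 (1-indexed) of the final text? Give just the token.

Answer: fpkpo

Derivation:
Hunk 1: at line 9 remove [nxe] add [agixh] -> 13 lines: rnim uyi mllr aznr clgjk xfd eazke tsx oyth agixh gyt mje vspfr
Hunk 2: at line 1 remove [uyi,mllr,aznr] add [quru,nvcz,ptuhp] -> 13 lines: rnim quru nvcz ptuhp clgjk xfd eazke tsx oyth agixh gyt mje vspfr
Hunk 3: at line 7 remove [oyth,agixh,gyt] add [fpkpo,agnl] -> 12 lines: rnim quru nvcz ptuhp clgjk xfd eazke tsx fpkpo agnl mje vspfr
Hunk 4: at line 5 remove [eazke,tsx] add [cfivv,plp] -> 12 lines: rnim quru nvcz ptuhp clgjk xfd cfivv plp fpkpo agnl mje vspfr
Hunk 5: at line 3 remove [clgjk,xfd,cfivv] add [nci,lfy,ulp] -> 12 lines: rnim quru nvcz ptuhp nci lfy ulp plp fpkpo agnl mje vspfr
Hunk 6: at line 1 remove [nvcz,ptuhp,nci] add [hmx,aeqq,rduow] -> 12 lines: rnim quru hmx aeqq rduow lfy ulp plp fpkpo agnl mje vspfr
Hunk 7: at line 1 remove [hmx] add [nsp,bmqu] -> 13 lines: rnim quru nsp bmqu aeqq rduow lfy ulp plp fpkpo agnl mje vspfr
Final line 10: fpkpo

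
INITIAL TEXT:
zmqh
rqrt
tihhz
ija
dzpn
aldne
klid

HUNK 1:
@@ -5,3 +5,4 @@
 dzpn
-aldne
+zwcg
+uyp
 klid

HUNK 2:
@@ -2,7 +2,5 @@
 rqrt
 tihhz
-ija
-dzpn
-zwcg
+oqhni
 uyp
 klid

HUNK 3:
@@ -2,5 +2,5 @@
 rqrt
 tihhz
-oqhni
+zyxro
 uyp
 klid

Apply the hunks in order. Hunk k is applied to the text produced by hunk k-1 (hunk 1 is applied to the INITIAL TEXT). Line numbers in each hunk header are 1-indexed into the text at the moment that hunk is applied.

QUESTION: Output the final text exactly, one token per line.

Answer: zmqh
rqrt
tihhz
zyxro
uyp
klid

Derivation:
Hunk 1: at line 5 remove [aldne] add [zwcg,uyp] -> 8 lines: zmqh rqrt tihhz ija dzpn zwcg uyp klid
Hunk 2: at line 2 remove [ija,dzpn,zwcg] add [oqhni] -> 6 lines: zmqh rqrt tihhz oqhni uyp klid
Hunk 3: at line 2 remove [oqhni] add [zyxro] -> 6 lines: zmqh rqrt tihhz zyxro uyp klid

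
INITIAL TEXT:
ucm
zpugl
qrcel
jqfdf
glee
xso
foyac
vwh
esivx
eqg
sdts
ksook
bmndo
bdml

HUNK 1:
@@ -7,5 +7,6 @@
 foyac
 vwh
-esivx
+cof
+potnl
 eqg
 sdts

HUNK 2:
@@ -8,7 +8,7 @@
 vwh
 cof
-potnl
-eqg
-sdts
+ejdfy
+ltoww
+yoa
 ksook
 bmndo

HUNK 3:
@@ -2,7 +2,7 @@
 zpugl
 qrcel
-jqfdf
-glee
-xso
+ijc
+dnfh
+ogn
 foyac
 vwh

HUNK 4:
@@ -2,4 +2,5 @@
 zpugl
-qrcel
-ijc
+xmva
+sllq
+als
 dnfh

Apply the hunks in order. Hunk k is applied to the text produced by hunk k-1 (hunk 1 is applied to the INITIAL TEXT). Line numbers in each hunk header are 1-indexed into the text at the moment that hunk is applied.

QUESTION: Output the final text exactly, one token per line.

Answer: ucm
zpugl
xmva
sllq
als
dnfh
ogn
foyac
vwh
cof
ejdfy
ltoww
yoa
ksook
bmndo
bdml

Derivation:
Hunk 1: at line 7 remove [esivx] add [cof,potnl] -> 15 lines: ucm zpugl qrcel jqfdf glee xso foyac vwh cof potnl eqg sdts ksook bmndo bdml
Hunk 2: at line 8 remove [potnl,eqg,sdts] add [ejdfy,ltoww,yoa] -> 15 lines: ucm zpugl qrcel jqfdf glee xso foyac vwh cof ejdfy ltoww yoa ksook bmndo bdml
Hunk 3: at line 2 remove [jqfdf,glee,xso] add [ijc,dnfh,ogn] -> 15 lines: ucm zpugl qrcel ijc dnfh ogn foyac vwh cof ejdfy ltoww yoa ksook bmndo bdml
Hunk 4: at line 2 remove [qrcel,ijc] add [xmva,sllq,als] -> 16 lines: ucm zpugl xmva sllq als dnfh ogn foyac vwh cof ejdfy ltoww yoa ksook bmndo bdml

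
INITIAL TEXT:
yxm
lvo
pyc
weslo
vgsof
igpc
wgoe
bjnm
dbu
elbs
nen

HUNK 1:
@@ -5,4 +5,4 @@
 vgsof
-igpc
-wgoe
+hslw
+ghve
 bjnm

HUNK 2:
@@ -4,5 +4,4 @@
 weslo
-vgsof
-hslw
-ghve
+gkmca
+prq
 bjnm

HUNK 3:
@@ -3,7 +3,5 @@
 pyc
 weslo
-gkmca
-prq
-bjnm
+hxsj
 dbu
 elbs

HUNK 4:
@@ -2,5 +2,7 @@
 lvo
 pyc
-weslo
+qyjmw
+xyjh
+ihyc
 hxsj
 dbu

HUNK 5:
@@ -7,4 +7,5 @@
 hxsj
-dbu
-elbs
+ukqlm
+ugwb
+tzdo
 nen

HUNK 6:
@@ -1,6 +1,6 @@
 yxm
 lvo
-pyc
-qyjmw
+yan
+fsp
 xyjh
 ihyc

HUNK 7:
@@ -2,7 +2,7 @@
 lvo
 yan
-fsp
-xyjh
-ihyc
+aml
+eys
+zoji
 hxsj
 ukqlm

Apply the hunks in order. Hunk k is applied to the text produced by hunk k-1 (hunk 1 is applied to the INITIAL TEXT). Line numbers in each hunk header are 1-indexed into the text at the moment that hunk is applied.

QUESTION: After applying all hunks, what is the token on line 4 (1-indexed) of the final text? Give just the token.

Answer: aml

Derivation:
Hunk 1: at line 5 remove [igpc,wgoe] add [hslw,ghve] -> 11 lines: yxm lvo pyc weslo vgsof hslw ghve bjnm dbu elbs nen
Hunk 2: at line 4 remove [vgsof,hslw,ghve] add [gkmca,prq] -> 10 lines: yxm lvo pyc weslo gkmca prq bjnm dbu elbs nen
Hunk 3: at line 3 remove [gkmca,prq,bjnm] add [hxsj] -> 8 lines: yxm lvo pyc weslo hxsj dbu elbs nen
Hunk 4: at line 2 remove [weslo] add [qyjmw,xyjh,ihyc] -> 10 lines: yxm lvo pyc qyjmw xyjh ihyc hxsj dbu elbs nen
Hunk 5: at line 7 remove [dbu,elbs] add [ukqlm,ugwb,tzdo] -> 11 lines: yxm lvo pyc qyjmw xyjh ihyc hxsj ukqlm ugwb tzdo nen
Hunk 6: at line 1 remove [pyc,qyjmw] add [yan,fsp] -> 11 lines: yxm lvo yan fsp xyjh ihyc hxsj ukqlm ugwb tzdo nen
Hunk 7: at line 2 remove [fsp,xyjh,ihyc] add [aml,eys,zoji] -> 11 lines: yxm lvo yan aml eys zoji hxsj ukqlm ugwb tzdo nen
Final line 4: aml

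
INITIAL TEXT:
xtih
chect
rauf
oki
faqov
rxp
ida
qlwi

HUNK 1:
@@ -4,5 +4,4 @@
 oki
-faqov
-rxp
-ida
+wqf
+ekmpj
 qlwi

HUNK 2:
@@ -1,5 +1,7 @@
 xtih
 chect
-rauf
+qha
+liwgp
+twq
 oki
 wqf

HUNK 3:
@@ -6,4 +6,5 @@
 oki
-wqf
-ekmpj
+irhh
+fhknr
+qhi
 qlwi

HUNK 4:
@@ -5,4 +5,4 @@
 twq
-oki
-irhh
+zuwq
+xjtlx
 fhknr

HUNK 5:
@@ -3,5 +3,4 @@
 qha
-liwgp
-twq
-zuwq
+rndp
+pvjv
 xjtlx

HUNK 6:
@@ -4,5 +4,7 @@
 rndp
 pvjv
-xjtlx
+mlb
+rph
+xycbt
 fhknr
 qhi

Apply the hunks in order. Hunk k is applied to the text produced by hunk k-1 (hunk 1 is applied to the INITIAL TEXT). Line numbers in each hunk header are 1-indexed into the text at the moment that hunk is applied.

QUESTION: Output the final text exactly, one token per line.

Answer: xtih
chect
qha
rndp
pvjv
mlb
rph
xycbt
fhknr
qhi
qlwi

Derivation:
Hunk 1: at line 4 remove [faqov,rxp,ida] add [wqf,ekmpj] -> 7 lines: xtih chect rauf oki wqf ekmpj qlwi
Hunk 2: at line 1 remove [rauf] add [qha,liwgp,twq] -> 9 lines: xtih chect qha liwgp twq oki wqf ekmpj qlwi
Hunk 3: at line 6 remove [wqf,ekmpj] add [irhh,fhknr,qhi] -> 10 lines: xtih chect qha liwgp twq oki irhh fhknr qhi qlwi
Hunk 4: at line 5 remove [oki,irhh] add [zuwq,xjtlx] -> 10 lines: xtih chect qha liwgp twq zuwq xjtlx fhknr qhi qlwi
Hunk 5: at line 3 remove [liwgp,twq,zuwq] add [rndp,pvjv] -> 9 lines: xtih chect qha rndp pvjv xjtlx fhknr qhi qlwi
Hunk 6: at line 4 remove [xjtlx] add [mlb,rph,xycbt] -> 11 lines: xtih chect qha rndp pvjv mlb rph xycbt fhknr qhi qlwi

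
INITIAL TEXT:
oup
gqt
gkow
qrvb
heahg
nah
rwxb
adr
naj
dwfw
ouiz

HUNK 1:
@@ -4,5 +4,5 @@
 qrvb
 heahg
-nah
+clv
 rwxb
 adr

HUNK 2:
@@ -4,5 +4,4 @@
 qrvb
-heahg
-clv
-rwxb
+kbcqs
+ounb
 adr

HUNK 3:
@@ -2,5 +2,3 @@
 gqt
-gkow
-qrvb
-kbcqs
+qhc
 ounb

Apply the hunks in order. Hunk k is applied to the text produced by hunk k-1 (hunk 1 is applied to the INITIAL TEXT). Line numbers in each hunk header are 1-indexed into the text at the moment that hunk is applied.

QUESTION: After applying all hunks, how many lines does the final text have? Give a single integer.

Answer: 8

Derivation:
Hunk 1: at line 4 remove [nah] add [clv] -> 11 lines: oup gqt gkow qrvb heahg clv rwxb adr naj dwfw ouiz
Hunk 2: at line 4 remove [heahg,clv,rwxb] add [kbcqs,ounb] -> 10 lines: oup gqt gkow qrvb kbcqs ounb adr naj dwfw ouiz
Hunk 3: at line 2 remove [gkow,qrvb,kbcqs] add [qhc] -> 8 lines: oup gqt qhc ounb adr naj dwfw ouiz
Final line count: 8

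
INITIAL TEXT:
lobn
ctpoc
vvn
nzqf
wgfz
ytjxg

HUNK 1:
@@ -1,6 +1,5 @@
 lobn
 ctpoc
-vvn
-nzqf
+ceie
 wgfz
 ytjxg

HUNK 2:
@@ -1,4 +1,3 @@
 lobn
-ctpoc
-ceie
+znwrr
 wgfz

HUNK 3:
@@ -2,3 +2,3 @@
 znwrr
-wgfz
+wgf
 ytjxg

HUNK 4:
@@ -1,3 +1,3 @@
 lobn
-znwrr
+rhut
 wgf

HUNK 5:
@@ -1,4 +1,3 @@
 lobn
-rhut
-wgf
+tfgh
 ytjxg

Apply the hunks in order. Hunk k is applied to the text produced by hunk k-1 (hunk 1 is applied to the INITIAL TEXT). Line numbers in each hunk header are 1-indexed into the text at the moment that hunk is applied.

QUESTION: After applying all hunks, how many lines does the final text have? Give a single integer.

Answer: 3

Derivation:
Hunk 1: at line 1 remove [vvn,nzqf] add [ceie] -> 5 lines: lobn ctpoc ceie wgfz ytjxg
Hunk 2: at line 1 remove [ctpoc,ceie] add [znwrr] -> 4 lines: lobn znwrr wgfz ytjxg
Hunk 3: at line 2 remove [wgfz] add [wgf] -> 4 lines: lobn znwrr wgf ytjxg
Hunk 4: at line 1 remove [znwrr] add [rhut] -> 4 lines: lobn rhut wgf ytjxg
Hunk 5: at line 1 remove [rhut,wgf] add [tfgh] -> 3 lines: lobn tfgh ytjxg
Final line count: 3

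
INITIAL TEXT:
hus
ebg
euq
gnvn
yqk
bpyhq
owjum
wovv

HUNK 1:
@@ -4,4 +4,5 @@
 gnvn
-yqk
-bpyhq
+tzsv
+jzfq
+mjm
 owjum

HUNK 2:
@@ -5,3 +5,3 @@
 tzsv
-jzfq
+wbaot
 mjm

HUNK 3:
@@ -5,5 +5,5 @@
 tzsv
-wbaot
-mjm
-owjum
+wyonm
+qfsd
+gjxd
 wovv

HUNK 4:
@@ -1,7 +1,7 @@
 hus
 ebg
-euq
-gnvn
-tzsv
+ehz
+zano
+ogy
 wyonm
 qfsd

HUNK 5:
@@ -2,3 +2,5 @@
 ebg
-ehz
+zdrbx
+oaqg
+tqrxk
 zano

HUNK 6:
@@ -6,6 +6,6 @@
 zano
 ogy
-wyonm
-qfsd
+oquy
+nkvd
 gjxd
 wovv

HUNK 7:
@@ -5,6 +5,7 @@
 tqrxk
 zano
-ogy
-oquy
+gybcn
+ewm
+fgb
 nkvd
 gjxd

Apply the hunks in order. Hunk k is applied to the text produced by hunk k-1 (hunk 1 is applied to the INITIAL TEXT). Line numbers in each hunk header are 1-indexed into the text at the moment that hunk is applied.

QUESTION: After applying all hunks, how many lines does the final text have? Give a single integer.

Answer: 12

Derivation:
Hunk 1: at line 4 remove [yqk,bpyhq] add [tzsv,jzfq,mjm] -> 9 lines: hus ebg euq gnvn tzsv jzfq mjm owjum wovv
Hunk 2: at line 5 remove [jzfq] add [wbaot] -> 9 lines: hus ebg euq gnvn tzsv wbaot mjm owjum wovv
Hunk 3: at line 5 remove [wbaot,mjm,owjum] add [wyonm,qfsd,gjxd] -> 9 lines: hus ebg euq gnvn tzsv wyonm qfsd gjxd wovv
Hunk 4: at line 1 remove [euq,gnvn,tzsv] add [ehz,zano,ogy] -> 9 lines: hus ebg ehz zano ogy wyonm qfsd gjxd wovv
Hunk 5: at line 2 remove [ehz] add [zdrbx,oaqg,tqrxk] -> 11 lines: hus ebg zdrbx oaqg tqrxk zano ogy wyonm qfsd gjxd wovv
Hunk 6: at line 6 remove [wyonm,qfsd] add [oquy,nkvd] -> 11 lines: hus ebg zdrbx oaqg tqrxk zano ogy oquy nkvd gjxd wovv
Hunk 7: at line 5 remove [ogy,oquy] add [gybcn,ewm,fgb] -> 12 lines: hus ebg zdrbx oaqg tqrxk zano gybcn ewm fgb nkvd gjxd wovv
Final line count: 12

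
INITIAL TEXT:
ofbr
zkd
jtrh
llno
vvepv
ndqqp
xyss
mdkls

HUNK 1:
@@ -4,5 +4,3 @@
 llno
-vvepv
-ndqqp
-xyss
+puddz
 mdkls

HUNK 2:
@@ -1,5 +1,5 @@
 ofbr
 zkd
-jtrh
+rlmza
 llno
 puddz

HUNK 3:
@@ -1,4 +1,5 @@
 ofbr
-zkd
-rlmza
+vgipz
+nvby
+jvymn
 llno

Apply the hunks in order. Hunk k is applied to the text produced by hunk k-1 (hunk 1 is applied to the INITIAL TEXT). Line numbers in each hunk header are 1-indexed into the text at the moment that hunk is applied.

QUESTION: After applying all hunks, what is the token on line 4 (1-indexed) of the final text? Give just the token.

Answer: jvymn

Derivation:
Hunk 1: at line 4 remove [vvepv,ndqqp,xyss] add [puddz] -> 6 lines: ofbr zkd jtrh llno puddz mdkls
Hunk 2: at line 1 remove [jtrh] add [rlmza] -> 6 lines: ofbr zkd rlmza llno puddz mdkls
Hunk 3: at line 1 remove [zkd,rlmza] add [vgipz,nvby,jvymn] -> 7 lines: ofbr vgipz nvby jvymn llno puddz mdkls
Final line 4: jvymn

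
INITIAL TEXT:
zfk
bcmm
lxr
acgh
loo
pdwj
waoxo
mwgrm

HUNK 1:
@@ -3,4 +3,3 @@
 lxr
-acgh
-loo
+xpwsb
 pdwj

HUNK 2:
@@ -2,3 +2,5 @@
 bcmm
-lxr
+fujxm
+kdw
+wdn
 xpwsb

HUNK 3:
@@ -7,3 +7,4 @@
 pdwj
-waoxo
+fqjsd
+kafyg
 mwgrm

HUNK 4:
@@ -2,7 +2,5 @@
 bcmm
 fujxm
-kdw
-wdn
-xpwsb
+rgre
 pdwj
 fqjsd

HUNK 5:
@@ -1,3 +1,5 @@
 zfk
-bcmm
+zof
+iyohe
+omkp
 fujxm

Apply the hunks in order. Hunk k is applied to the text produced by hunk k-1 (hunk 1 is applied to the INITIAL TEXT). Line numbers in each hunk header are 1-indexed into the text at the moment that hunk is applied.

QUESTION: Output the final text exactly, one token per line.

Hunk 1: at line 3 remove [acgh,loo] add [xpwsb] -> 7 lines: zfk bcmm lxr xpwsb pdwj waoxo mwgrm
Hunk 2: at line 2 remove [lxr] add [fujxm,kdw,wdn] -> 9 lines: zfk bcmm fujxm kdw wdn xpwsb pdwj waoxo mwgrm
Hunk 3: at line 7 remove [waoxo] add [fqjsd,kafyg] -> 10 lines: zfk bcmm fujxm kdw wdn xpwsb pdwj fqjsd kafyg mwgrm
Hunk 4: at line 2 remove [kdw,wdn,xpwsb] add [rgre] -> 8 lines: zfk bcmm fujxm rgre pdwj fqjsd kafyg mwgrm
Hunk 5: at line 1 remove [bcmm] add [zof,iyohe,omkp] -> 10 lines: zfk zof iyohe omkp fujxm rgre pdwj fqjsd kafyg mwgrm

Answer: zfk
zof
iyohe
omkp
fujxm
rgre
pdwj
fqjsd
kafyg
mwgrm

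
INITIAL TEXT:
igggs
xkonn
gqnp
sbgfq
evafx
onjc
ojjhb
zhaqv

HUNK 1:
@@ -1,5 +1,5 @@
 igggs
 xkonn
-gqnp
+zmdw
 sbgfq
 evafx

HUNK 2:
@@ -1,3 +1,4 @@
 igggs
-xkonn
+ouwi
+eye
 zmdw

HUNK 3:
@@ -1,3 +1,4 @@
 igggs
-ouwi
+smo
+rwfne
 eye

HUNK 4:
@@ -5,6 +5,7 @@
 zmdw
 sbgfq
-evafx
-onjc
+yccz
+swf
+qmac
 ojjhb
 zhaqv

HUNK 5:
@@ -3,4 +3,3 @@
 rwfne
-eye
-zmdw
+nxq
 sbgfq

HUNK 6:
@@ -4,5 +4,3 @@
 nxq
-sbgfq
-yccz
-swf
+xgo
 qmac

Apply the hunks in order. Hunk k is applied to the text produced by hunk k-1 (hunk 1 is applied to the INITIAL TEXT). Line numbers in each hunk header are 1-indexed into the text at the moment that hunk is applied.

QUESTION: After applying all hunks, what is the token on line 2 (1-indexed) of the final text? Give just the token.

Answer: smo

Derivation:
Hunk 1: at line 1 remove [gqnp] add [zmdw] -> 8 lines: igggs xkonn zmdw sbgfq evafx onjc ojjhb zhaqv
Hunk 2: at line 1 remove [xkonn] add [ouwi,eye] -> 9 lines: igggs ouwi eye zmdw sbgfq evafx onjc ojjhb zhaqv
Hunk 3: at line 1 remove [ouwi] add [smo,rwfne] -> 10 lines: igggs smo rwfne eye zmdw sbgfq evafx onjc ojjhb zhaqv
Hunk 4: at line 5 remove [evafx,onjc] add [yccz,swf,qmac] -> 11 lines: igggs smo rwfne eye zmdw sbgfq yccz swf qmac ojjhb zhaqv
Hunk 5: at line 3 remove [eye,zmdw] add [nxq] -> 10 lines: igggs smo rwfne nxq sbgfq yccz swf qmac ojjhb zhaqv
Hunk 6: at line 4 remove [sbgfq,yccz,swf] add [xgo] -> 8 lines: igggs smo rwfne nxq xgo qmac ojjhb zhaqv
Final line 2: smo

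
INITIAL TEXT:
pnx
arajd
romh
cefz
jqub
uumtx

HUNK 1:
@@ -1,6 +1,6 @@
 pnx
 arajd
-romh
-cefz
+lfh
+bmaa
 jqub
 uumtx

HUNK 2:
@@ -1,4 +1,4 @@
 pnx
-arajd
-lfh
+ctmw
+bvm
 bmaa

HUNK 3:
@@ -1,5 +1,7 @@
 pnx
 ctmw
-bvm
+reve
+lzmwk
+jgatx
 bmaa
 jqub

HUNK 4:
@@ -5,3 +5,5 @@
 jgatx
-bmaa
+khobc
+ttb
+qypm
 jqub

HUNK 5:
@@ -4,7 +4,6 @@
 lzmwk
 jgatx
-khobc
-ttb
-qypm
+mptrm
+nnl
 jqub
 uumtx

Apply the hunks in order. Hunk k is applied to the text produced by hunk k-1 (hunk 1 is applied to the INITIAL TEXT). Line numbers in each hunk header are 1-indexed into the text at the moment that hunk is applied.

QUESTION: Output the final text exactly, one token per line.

Answer: pnx
ctmw
reve
lzmwk
jgatx
mptrm
nnl
jqub
uumtx

Derivation:
Hunk 1: at line 1 remove [romh,cefz] add [lfh,bmaa] -> 6 lines: pnx arajd lfh bmaa jqub uumtx
Hunk 2: at line 1 remove [arajd,lfh] add [ctmw,bvm] -> 6 lines: pnx ctmw bvm bmaa jqub uumtx
Hunk 3: at line 1 remove [bvm] add [reve,lzmwk,jgatx] -> 8 lines: pnx ctmw reve lzmwk jgatx bmaa jqub uumtx
Hunk 4: at line 5 remove [bmaa] add [khobc,ttb,qypm] -> 10 lines: pnx ctmw reve lzmwk jgatx khobc ttb qypm jqub uumtx
Hunk 5: at line 4 remove [khobc,ttb,qypm] add [mptrm,nnl] -> 9 lines: pnx ctmw reve lzmwk jgatx mptrm nnl jqub uumtx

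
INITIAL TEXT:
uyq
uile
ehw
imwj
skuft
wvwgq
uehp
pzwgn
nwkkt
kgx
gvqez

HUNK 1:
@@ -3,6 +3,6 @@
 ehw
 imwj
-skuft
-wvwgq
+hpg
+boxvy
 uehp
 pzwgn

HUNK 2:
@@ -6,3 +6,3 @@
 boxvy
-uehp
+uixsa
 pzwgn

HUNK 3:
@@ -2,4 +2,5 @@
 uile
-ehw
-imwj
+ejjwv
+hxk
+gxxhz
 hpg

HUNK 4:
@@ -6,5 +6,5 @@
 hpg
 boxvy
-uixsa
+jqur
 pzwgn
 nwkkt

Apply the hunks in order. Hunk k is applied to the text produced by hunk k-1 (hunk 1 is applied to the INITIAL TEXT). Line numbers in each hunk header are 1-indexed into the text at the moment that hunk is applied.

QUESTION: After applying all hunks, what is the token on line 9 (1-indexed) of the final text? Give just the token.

Hunk 1: at line 3 remove [skuft,wvwgq] add [hpg,boxvy] -> 11 lines: uyq uile ehw imwj hpg boxvy uehp pzwgn nwkkt kgx gvqez
Hunk 2: at line 6 remove [uehp] add [uixsa] -> 11 lines: uyq uile ehw imwj hpg boxvy uixsa pzwgn nwkkt kgx gvqez
Hunk 3: at line 2 remove [ehw,imwj] add [ejjwv,hxk,gxxhz] -> 12 lines: uyq uile ejjwv hxk gxxhz hpg boxvy uixsa pzwgn nwkkt kgx gvqez
Hunk 4: at line 6 remove [uixsa] add [jqur] -> 12 lines: uyq uile ejjwv hxk gxxhz hpg boxvy jqur pzwgn nwkkt kgx gvqez
Final line 9: pzwgn

Answer: pzwgn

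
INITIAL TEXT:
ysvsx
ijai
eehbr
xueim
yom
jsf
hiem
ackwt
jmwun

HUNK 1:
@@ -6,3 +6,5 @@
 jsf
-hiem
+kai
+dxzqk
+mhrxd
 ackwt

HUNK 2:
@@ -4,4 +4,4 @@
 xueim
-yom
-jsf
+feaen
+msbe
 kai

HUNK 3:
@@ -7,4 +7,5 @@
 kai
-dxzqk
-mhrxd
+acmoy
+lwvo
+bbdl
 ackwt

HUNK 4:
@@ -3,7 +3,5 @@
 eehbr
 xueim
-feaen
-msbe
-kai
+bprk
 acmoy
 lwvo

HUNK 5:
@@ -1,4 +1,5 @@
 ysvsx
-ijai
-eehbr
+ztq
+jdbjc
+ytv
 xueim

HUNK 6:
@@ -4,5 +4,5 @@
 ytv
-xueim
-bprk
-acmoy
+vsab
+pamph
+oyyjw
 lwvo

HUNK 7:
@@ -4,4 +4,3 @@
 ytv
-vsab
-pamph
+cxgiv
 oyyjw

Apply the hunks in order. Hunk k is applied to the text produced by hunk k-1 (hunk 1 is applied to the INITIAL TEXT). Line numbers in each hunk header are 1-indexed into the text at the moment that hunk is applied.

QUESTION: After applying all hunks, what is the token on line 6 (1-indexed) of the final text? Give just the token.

Answer: oyyjw

Derivation:
Hunk 1: at line 6 remove [hiem] add [kai,dxzqk,mhrxd] -> 11 lines: ysvsx ijai eehbr xueim yom jsf kai dxzqk mhrxd ackwt jmwun
Hunk 2: at line 4 remove [yom,jsf] add [feaen,msbe] -> 11 lines: ysvsx ijai eehbr xueim feaen msbe kai dxzqk mhrxd ackwt jmwun
Hunk 3: at line 7 remove [dxzqk,mhrxd] add [acmoy,lwvo,bbdl] -> 12 lines: ysvsx ijai eehbr xueim feaen msbe kai acmoy lwvo bbdl ackwt jmwun
Hunk 4: at line 3 remove [feaen,msbe,kai] add [bprk] -> 10 lines: ysvsx ijai eehbr xueim bprk acmoy lwvo bbdl ackwt jmwun
Hunk 5: at line 1 remove [ijai,eehbr] add [ztq,jdbjc,ytv] -> 11 lines: ysvsx ztq jdbjc ytv xueim bprk acmoy lwvo bbdl ackwt jmwun
Hunk 6: at line 4 remove [xueim,bprk,acmoy] add [vsab,pamph,oyyjw] -> 11 lines: ysvsx ztq jdbjc ytv vsab pamph oyyjw lwvo bbdl ackwt jmwun
Hunk 7: at line 4 remove [vsab,pamph] add [cxgiv] -> 10 lines: ysvsx ztq jdbjc ytv cxgiv oyyjw lwvo bbdl ackwt jmwun
Final line 6: oyyjw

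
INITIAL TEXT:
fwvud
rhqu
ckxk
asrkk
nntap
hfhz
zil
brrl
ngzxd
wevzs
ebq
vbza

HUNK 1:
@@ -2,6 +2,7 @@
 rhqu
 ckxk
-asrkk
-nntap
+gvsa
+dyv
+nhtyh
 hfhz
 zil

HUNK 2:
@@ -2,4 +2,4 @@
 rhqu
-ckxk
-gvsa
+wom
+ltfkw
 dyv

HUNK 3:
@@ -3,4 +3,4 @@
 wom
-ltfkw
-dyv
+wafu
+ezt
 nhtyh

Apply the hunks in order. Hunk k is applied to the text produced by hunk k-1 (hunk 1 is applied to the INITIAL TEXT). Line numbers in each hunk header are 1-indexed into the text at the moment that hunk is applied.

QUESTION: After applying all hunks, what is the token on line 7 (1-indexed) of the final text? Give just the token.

Hunk 1: at line 2 remove [asrkk,nntap] add [gvsa,dyv,nhtyh] -> 13 lines: fwvud rhqu ckxk gvsa dyv nhtyh hfhz zil brrl ngzxd wevzs ebq vbza
Hunk 2: at line 2 remove [ckxk,gvsa] add [wom,ltfkw] -> 13 lines: fwvud rhqu wom ltfkw dyv nhtyh hfhz zil brrl ngzxd wevzs ebq vbza
Hunk 3: at line 3 remove [ltfkw,dyv] add [wafu,ezt] -> 13 lines: fwvud rhqu wom wafu ezt nhtyh hfhz zil brrl ngzxd wevzs ebq vbza
Final line 7: hfhz

Answer: hfhz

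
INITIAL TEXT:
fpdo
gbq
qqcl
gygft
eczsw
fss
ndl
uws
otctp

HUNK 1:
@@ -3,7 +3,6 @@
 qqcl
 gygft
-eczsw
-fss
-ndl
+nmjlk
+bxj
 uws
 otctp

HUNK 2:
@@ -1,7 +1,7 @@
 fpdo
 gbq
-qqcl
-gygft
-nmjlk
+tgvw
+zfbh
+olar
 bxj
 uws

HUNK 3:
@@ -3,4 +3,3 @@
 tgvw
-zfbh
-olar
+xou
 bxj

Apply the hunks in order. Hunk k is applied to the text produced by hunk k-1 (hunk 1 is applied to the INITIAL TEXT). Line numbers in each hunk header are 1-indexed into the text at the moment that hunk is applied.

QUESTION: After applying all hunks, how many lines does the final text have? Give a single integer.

Answer: 7

Derivation:
Hunk 1: at line 3 remove [eczsw,fss,ndl] add [nmjlk,bxj] -> 8 lines: fpdo gbq qqcl gygft nmjlk bxj uws otctp
Hunk 2: at line 1 remove [qqcl,gygft,nmjlk] add [tgvw,zfbh,olar] -> 8 lines: fpdo gbq tgvw zfbh olar bxj uws otctp
Hunk 3: at line 3 remove [zfbh,olar] add [xou] -> 7 lines: fpdo gbq tgvw xou bxj uws otctp
Final line count: 7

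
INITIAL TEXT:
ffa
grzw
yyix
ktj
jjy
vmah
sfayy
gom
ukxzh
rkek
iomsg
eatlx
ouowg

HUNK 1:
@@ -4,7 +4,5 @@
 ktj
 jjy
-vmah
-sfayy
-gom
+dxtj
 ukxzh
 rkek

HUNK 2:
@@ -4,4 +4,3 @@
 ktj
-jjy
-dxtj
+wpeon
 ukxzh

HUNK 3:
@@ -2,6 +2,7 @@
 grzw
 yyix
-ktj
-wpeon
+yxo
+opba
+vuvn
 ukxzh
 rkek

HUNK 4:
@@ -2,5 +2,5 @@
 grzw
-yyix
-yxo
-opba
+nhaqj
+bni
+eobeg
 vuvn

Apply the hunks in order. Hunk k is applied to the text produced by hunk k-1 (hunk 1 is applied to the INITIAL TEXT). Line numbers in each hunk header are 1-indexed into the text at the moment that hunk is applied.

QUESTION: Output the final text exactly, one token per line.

Answer: ffa
grzw
nhaqj
bni
eobeg
vuvn
ukxzh
rkek
iomsg
eatlx
ouowg

Derivation:
Hunk 1: at line 4 remove [vmah,sfayy,gom] add [dxtj] -> 11 lines: ffa grzw yyix ktj jjy dxtj ukxzh rkek iomsg eatlx ouowg
Hunk 2: at line 4 remove [jjy,dxtj] add [wpeon] -> 10 lines: ffa grzw yyix ktj wpeon ukxzh rkek iomsg eatlx ouowg
Hunk 3: at line 2 remove [ktj,wpeon] add [yxo,opba,vuvn] -> 11 lines: ffa grzw yyix yxo opba vuvn ukxzh rkek iomsg eatlx ouowg
Hunk 4: at line 2 remove [yyix,yxo,opba] add [nhaqj,bni,eobeg] -> 11 lines: ffa grzw nhaqj bni eobeg vuvn ukxzh rkek iomsg eatlx ouowg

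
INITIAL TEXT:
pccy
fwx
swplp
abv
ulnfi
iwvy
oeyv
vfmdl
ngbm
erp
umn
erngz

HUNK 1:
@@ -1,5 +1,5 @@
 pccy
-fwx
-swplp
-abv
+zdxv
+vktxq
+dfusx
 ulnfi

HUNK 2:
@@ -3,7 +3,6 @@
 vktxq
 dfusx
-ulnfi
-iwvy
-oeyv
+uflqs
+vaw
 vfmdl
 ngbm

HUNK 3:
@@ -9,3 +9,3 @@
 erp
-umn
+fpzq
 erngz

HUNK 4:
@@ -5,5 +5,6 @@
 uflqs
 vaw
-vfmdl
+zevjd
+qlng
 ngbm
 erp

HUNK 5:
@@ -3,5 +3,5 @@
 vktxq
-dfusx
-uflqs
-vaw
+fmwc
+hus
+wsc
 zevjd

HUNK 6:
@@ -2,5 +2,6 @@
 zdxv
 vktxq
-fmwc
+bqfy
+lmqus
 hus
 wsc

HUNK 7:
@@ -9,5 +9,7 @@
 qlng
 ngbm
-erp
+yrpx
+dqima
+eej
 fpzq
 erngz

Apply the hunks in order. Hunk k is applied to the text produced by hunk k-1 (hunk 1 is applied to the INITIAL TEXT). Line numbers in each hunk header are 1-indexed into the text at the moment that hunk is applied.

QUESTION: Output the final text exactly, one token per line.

Hunk 1: at line 1 remove [fwx,swplp,abv] add [zdxv,vktxq,dfusx] -> 12 lines: pccy zdxv vktxq dfusx ulnfi iwvy oeyv vfmdl ngbm erp umn erngz
Hunk 2: at line 3 remove [ulnfi,iwvy,oeyv] add [uflqs,vaw] -> 11 lines: pccy zdxv vktxq dfusx uflqs vaw vfmdl ngbm erp umn erngz
Hunk 3: at line 9 remove [umn] add [fpzq] -> 11 lines: pccy zdxv vktxq dfusx uflqs vaw vfmdl ngbm erp fpzq erngz
Hunk 4: at line 5 remove [vfmdl] add [zevjd,qlng] -> 12 lines: pccy zdxv vktxq dfusx uflqs vaw zevjd qlng ngbm erp fpzq erngz
Hunk 5: at line 3 remove [dfusx,uflqs,vaw] add [fmwc,hus,wsc] -> 12 lines: pccy zdxv vktxq fmwc hus wsc zevjd qlng ngbm erp fpzq erngz
Hunk 6: at line 2 remove [fmwc] add [bqfy,lmqus] -> 13 lines: pccy zdxv vktxq bqfy lmqus hus wsc zevjd qlng ngbm erp fpzq erngz
Hunk 7: at line 9 remove [erp] add [yrpx,dqima,eej] -> 15 lines: pccy zdxv vktxq bqfy lmqus hus wsc zevjd qlng ngbm yrpx dqima eej fpzq erngz

Answer: pccy
zdxv
vktxq
bqfy
lmqus
hus
wsc
zevjd
qlng
ngbm
yrpx
dqima
eej
fpzq
erngz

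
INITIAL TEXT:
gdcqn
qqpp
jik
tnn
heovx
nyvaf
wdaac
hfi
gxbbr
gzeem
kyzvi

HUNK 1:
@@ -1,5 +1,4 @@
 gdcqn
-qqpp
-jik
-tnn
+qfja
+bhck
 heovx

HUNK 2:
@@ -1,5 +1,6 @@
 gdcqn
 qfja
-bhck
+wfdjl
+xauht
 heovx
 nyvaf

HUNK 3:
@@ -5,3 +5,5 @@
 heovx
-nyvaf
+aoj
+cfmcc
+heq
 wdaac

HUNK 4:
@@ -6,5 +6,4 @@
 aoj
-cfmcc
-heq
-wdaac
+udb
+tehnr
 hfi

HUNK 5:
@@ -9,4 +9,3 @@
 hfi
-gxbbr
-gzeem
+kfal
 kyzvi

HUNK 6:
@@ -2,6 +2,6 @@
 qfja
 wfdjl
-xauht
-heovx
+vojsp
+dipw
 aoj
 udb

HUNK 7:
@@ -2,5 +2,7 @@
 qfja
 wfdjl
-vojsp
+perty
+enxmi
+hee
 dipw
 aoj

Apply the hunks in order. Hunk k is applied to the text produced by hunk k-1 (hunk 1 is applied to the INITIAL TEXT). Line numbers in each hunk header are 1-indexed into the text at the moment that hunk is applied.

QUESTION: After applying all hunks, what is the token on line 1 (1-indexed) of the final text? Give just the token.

Hunk 1: at line 1 remove [qqpp,jik,tnn] add [qfja,bhck] -> 10 lines: gdcqn qfja bhck heovx nyvaf wdaac hfi gxbbr gzeem kyzvi
Hunk 2: at line 1 remove [bhck] add [wfdjl,xauht] -> 11 lines: gdcqn qfja wfdjl xauht heovx nyvaf wdaac hfi gxbbr gzeem kyzvi
Hunk 3: at line 5 remove [nyvaf] add [aoj,cfmcc,heq] -> 13 lines: gdcqn qfja wfdjl xauht heovx aoj cfmcc heq wdaac hfi gxbbr gzeem kyzvi
Hunk 4: at line 6 remove [cfmcc,heq,wdaac] add [udb,tehnr] -> 12 lines: gdcqn qfja wfdjl xauht heovx aoj udb tehnr hfi gxbbr gzeem kyzvi
Hunk 5: at line 9 remove [gxbbr,gzeem] add [kfal] -> 11 lines: gdcqn qfja wfdjl xauht heovx aoj udb tehnr hfi kfal kyzvi
Hunk 6: at line 2 remove [xauht,heovx] add [vojsp,dipw] -> 11 lines: gdcqn qfja wfdjl vojsp dipw aoj udb tehnr hfi kfal kyzvi
Hunk 7: at line 2 remove [vojsp] add [perty,enxmi,hee] -> 13 lines: gdcqn qfja wfdjl perty enxmi hee dipw aoj udb tehnr hfi kfal kyzvi
Final line 1: gdcqn

Answer: gdcqn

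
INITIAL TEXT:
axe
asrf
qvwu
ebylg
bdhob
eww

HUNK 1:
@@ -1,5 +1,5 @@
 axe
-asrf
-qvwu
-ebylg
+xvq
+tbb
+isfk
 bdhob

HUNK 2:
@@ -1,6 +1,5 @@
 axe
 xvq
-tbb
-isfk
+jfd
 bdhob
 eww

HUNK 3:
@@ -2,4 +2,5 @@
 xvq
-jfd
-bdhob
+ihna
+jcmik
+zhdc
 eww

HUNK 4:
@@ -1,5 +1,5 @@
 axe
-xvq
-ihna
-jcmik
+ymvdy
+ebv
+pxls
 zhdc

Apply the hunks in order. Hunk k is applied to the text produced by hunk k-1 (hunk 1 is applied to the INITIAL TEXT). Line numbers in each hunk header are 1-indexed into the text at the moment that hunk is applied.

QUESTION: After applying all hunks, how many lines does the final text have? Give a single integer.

Answer: 6

Derivation:
Hunk 1: at line 1 remove [asrf,qvwu,ebylg] add [xvq,tbb,isfk] -> 6 lines: axe xvq tbb isfk bdhob eww
Hunk 2: at line 1 remove [tbb,isfk] add [jfd] -> 5 lines: axe xvq jfd bdhob eww
Hunk 3: at line 2 remove [jfd,bdhob] add [ihna,jcmik,zhdc] -> 6 lines: axe xvq ihna jcmik zhdc eww
Hunk 4: at line 1 remove [xvq,ihna,jcmik] add [ymvdy,ebv,pxls] -> 6 lines: axe ymvdy ebv pxls zhdc eww
Final line count: 6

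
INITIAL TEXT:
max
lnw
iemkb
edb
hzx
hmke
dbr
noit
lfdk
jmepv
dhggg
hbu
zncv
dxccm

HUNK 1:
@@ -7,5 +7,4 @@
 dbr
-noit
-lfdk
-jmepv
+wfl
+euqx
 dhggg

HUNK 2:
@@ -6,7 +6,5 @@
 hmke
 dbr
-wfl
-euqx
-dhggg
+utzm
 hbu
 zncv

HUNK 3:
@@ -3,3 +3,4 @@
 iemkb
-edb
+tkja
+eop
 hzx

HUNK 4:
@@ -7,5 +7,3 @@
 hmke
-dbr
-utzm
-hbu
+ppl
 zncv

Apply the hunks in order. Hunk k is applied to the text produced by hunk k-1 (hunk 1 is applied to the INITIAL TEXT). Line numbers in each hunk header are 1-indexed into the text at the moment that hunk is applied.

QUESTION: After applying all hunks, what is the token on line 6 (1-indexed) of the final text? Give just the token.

Hunk 1: at line 7 remove [noit,lfdk,jmepv] add [wfl,euqx] -> 13 lines: max lnw iemkb edb hzx hmke dbr wfl euqx dhggg hbu zncv dxccm
Hunk 2: at line 6 remove [wfl,euqx,dhggg] add [utzm] -> 11 lines: max lnw iemkb edb hzx hmke dbr utzm hbu zncv dxccm
Hunk 3: at line 3 remove [edb] add [tkja,eop] -> 12 lines: max lnw iemkb tkja eop hzx hmke dbr utzm hbu zncv dxccm
Hunk 4: at line 7 remove [dbr,utzm,hbu] add [ppl] -> 10 lines: max lnw iemkb tkja eop hzx hmke ppl zncv dxccm
Final line 6: hzx

Answer: hzx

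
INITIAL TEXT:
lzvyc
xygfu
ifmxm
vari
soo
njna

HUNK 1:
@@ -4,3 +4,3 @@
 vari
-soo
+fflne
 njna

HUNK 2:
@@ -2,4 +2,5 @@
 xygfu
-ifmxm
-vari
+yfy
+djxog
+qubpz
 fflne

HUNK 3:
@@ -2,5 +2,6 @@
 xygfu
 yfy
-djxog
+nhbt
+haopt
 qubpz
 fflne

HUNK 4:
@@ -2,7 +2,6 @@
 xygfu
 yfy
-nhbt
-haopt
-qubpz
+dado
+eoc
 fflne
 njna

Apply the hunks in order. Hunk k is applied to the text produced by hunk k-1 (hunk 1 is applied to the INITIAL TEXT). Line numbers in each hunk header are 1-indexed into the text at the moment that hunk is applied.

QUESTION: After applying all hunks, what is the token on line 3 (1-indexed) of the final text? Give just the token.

Answer: yfy

Derivation:
Hunk 1: at line 4 remove [soo] add [fflne] -> 6 lines: lzvyc xygfu ifmxm vari fflne njna
Hunk 2: at line 2 remove [ifmxm,vari] add [yfy,djxog,qubpz] -> 7 lines: lzvyc xygfu yfy djxog qubpz fflne njna
Hunk 3: at line 2 remove [djxog] add [nhbt,haopt] -> 8 lines: lzvyc xygfu yfy nhbt haopt qubpz fflne njna
Hunk 4: at line 2 remove [nhbt,haopt,qubpz] add [dado,eoc] -> 7 lines: lzvyc xygfu yfy dado eoc fflne njna
Final line 3: yfy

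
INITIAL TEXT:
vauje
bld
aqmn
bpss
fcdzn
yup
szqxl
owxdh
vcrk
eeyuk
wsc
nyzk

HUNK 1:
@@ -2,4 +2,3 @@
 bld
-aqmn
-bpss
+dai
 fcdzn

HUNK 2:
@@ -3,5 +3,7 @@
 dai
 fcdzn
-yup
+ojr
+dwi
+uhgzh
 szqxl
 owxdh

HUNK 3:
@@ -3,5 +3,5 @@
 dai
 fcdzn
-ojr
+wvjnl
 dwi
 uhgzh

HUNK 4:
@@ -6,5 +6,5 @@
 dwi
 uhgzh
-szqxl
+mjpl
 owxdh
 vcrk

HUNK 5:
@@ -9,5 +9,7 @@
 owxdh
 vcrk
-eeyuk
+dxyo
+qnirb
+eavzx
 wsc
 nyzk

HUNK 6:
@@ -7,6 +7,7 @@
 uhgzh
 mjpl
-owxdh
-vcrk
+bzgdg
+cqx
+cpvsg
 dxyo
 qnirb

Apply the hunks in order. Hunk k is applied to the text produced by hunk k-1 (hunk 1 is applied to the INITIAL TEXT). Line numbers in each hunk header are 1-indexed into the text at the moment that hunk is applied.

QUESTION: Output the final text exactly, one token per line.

Hunk 1: at line 2 remove [aqmn,bpss] add [dai] -> 11 lines: vauje bld dai fcdzn yup szqxl owxdh vcrk eeyuk wsc nyzk
Hunk 2: at line 3 remove [yup] add [ojr,dwi,uhgzh] -> 13 lines: vauje bld dai fcdzn ojr dwi uhgzh szqxl owxdh vcrk eeyuk wsc nyzk
Hunk 3: at line 3 remove [ojr] add [wvjnl] -> 13 lines: vauje bld dai fcdzn wvjnl dwi uhgzh szqxl owxdh vcrk eeyuk wsc nyzk
Hunk 4: at line 6 remove [szqxl] add [mjpl] -> 13 lines: vauje bld dai fcdzn wvjnl dwi uhgzh mjpl owxdh vcrk eeyuk wsc nyzk
Hunk 5: at line 9 remove [eeyuk] add [dxyo,qnirb,eavzx] -> 15 lines: vauje bld dai fcdzn wvjnl dwi uhgzh mjpl owxdh vcrk dxyo qnirb eavzx wsc nyzk
Hunk 6: at line 7 remove [owxdh,vcrk] add [bzgdg,cqx,cpvsg] -> 16 lines: vauje bld dai fcdzn wvjnl dwi uhgzh mjpl bzgdg cqx cpvsg dxyo qnirb eavzx wsc nyzk

Answer: vauje
bld
dai
fcdzn
wvjnl
dwi
uhgzh
mjpl
bzgdg
cqx
cpvsg
dxyo
qnirb
eavzx
wsc
nyzk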